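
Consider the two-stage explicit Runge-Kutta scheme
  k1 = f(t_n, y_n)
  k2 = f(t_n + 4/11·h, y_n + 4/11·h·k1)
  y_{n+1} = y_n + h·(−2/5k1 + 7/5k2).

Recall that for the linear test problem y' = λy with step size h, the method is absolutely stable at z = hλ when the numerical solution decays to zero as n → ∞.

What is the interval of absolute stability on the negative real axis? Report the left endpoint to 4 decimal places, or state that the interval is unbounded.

Test eqn y'=λy, z=hλ:
  k1=λy_n ⇒ h·k1=z·y_n;  k2=λ(1+4/11z)y_n ⇒ h·k2=z(1+4/11z)y_n
  y_{n+1}/y_n = 1 − 2/5z + 7/5z(1+4/11z) = 1 + z + 28/55z²
  ⇒ R(z) = 1 + z + 28/55z².

Find x<0 with |R(x)|<1.
x=-1.44: |R|=0.6157
R=1: x+28/55x²=0 ⇒ x=−55/28=-1.9643; min R=1−1/(4·28/55)=0.5089>−1
Confirm numerically:
  x=-1.396: |R|=0.59612 <1
  x=-1.150: |R|=0.52327 <1
  x=-0.849: |R|=0.51795 <1
  x=-2.426: |R|=1.57024 >1
  x=-2.335: |R|=1.44068 >1
  x=-2.307: |R|=1.40251 >1
Stable set (-1.9643, 0).

(-1.9643, 0).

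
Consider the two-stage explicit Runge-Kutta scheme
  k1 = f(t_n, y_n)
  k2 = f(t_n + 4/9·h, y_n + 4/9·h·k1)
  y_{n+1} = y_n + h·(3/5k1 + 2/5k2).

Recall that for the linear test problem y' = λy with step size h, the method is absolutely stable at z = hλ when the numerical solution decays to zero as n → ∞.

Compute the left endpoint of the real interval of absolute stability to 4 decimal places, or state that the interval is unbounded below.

left endpoint -5.6250.

With y'=λy (z=hλ):
  k1=λy_n ⇒ h·k1=z·y_n;  k2=λ(1+4/9z)y_n ⇒ h·k2=z(1+4/9z)y_n
  y_{n+1}/y_n = 1 + 3/5z + 2/5z(1+4/9z) = 1 + z + 8/45z²
  R(z) = 1 + z + 8/45z².

Find x<0 with |R(x)|<1.
x=-1.74: |R|=0.2018
R=1: x+8/45x²=0 ⇒ x=−45/8=-5.6250; min R=1−1/(4·8/45)=-0.4062>−1
Confirm numerically:
  x=-5.559: |R|=0.93477 <1
  x=-5.151: |R|=0.56594 <1
  x=-5.117: |R|=0.53788 <1
  x=-4.093: |R|=0.11475 <1
  x=-6.091: |R|=1.50461 >1
  x=-5.982: |R|=1.37966 >1
  x=-5.760: |R|=1.13824 >1
Stable set (-5.6250, 0).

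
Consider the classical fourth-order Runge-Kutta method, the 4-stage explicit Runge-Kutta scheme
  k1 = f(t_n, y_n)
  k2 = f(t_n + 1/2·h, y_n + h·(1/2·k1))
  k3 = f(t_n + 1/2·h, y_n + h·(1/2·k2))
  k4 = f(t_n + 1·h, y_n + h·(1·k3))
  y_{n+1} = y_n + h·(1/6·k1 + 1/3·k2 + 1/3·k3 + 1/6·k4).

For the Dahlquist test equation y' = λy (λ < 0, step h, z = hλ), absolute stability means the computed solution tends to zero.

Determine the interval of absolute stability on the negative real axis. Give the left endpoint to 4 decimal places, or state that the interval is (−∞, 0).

(-2.7853, 0).

Test eqn y'=λy, z=hλ:
  order 4, 4-stage ⇒ R(z)=1+z+z^2/2+z^3/6+z^4/24
  (e.g. R(-0.82)=0.44314, |R|=0.44314)

Find x<0 with |R(x)|<1.
x=-0.82: |R|=0.4431
|R(-2.35)|=0.5190 |R(-1.58)|=0.2705 |R(-0.59)|=0.5549
Bisect:
  x_lo=-3.2086 |R|=1.8496  x_hi=-0.0695 |R|=0.9329
  mid=-1.63904 |R|=0.27103 →hi
  mid=-2.42381 |R|=0.57844 →hi
  mid=-2.81619 |R|=1.04759 →lo
  mid=-2.62000 |R|=0.77808 →hi
  mid=-2.71810 |R|=0.90332 →hi
  mid=-2.76714 |R|=0.97298 →hi
  mid=-2.79167 |R|=1.00965 →lo
  mid=-2.77941 |R|=0.99116 →hi
  mid=-2.78554 |R|=1.00037 →lo
  ...
  [-2.78534,-2.78515] ⇒ x*=-2.7853
Interval (-2.7853, 0).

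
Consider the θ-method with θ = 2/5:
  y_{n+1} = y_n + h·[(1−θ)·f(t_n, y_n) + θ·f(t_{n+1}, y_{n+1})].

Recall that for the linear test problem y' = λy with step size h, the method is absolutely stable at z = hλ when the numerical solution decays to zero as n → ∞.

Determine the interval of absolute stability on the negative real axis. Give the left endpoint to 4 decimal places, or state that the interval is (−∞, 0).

Test eqn y'=λy, z=hλ:
  y_{n+1} = y_n + z·[3/5·y_n + 2/5·y_{n+1}] ⇒ (1 − 2/5z)y_{n+1} = (1 + 3/5z)y_n
  Hence R(z) = (1 + 3/5z)/(1 − 2/5z).

Need |R(x)|<1, x<0.
x=-0.65: |R|=0.4841
R=−1: 1+3/5x = −1+2/5x ⇒ -1/5x=2 ⇒ x=2/(-1/5)=-10.0000
Confirm numerically:
  x=-6.761: |R|=0.82513 <1
  x=-5.680: |R|=0.73594 <1
  x=-4.378: |R|=0.59131 <1
  x=-4.225: |R|=0.57063 <1
  x=-10.521: |R|=1.02001 >1
  x=-10.518: |R|=1.01990 >1
  x=-10.415: |R|=1.01607 >1
Stable set (-10.0000, 0).

(-10.0000, 0).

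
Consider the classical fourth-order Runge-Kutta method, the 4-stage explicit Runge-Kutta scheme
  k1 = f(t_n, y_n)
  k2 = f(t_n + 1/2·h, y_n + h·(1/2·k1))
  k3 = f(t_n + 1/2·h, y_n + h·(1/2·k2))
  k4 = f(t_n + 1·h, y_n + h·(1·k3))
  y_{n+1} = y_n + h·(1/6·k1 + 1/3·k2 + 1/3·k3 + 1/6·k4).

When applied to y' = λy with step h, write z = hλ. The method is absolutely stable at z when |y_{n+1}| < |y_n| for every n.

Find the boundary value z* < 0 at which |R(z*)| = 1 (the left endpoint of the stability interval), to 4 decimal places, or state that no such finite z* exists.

z* = -2.7853.

Set f=λy, z=hλ:
  order 4, 4-stage ⇒ R(z)=1+z+z^2/2+z^3/6+z^4/24
  (e.g. R(-0.78)=0.46053, |R|=0.46053)

Find x<0 with |R(x)|<1.
x=-0.78: |R|=0.4605
|R(-2.65)|=0.8145 |R(-2.52)|=0.6683 |R(-2.21)|=0.4270
Bisect:
  x_lo=-3.5968 |R|=3.0899  x_hi=-0.3984 |R|=0.6715
  mid=-1.99760 |R|=0.33254 →hi
  mid=-2.79719 |R|=1.01808 →lo
  mid=-2.39739 |R|=0.55626 →hi
  mid=-2.59729 |R|=0.75163 →hi
  mid=-2.69724 |R|=0.87516 →hi
  mid=-2.74721 |R|=0.94409 →hi
  mid=-2.77220 |R|=0.98044 →hi
  mid=-2.78469 |R|=0.99910 →hi
  mid=-2.79094 |R|=1.00855 →lo
  ...
  [-2.78548,-2.78528] ⇒ x*=-2.7853
Interval (-2.7853, 0).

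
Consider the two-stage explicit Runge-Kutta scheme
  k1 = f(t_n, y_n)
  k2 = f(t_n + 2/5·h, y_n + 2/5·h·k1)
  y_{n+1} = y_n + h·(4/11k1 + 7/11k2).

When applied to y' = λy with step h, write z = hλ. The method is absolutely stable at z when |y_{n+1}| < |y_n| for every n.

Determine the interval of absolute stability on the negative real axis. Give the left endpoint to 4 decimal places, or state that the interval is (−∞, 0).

z∈(-3.9286,0).

On y'=λy, z=hλ:
  k1=λy_n ⇒ h·k1=z·y_n;  k2=λ(1+2/5z)y_n ⇒ h·k2=z(1+2/5z)y_n
  y_{n+1}/y_n = 1 + 4/11z + 7/11z(1+2/5z) = 1 + z + 14/55z²
  ⇒ R(z) = 1 + z + 14/55z².

Solve |R(x)|<1 on ℝ⁻.
x=-1.42: |R|=0.0933
R=1: x+14/55x²=0 ⇒ x=−55/14=-3.9286; min R=1−1/(4·14/55)=0.0179>−1
Confirm numerically:
  x=-3.124: |R|=0.36020 <1
  x=-2.271: |R|=0.04180 <1
  x=-1.708: |R|=0.03458 <1
  x=-4.496: |R|=1.64939 >1
  x=-4.441: |R|=1.57927 >1
So |R|<1 on (-3.9286, 0).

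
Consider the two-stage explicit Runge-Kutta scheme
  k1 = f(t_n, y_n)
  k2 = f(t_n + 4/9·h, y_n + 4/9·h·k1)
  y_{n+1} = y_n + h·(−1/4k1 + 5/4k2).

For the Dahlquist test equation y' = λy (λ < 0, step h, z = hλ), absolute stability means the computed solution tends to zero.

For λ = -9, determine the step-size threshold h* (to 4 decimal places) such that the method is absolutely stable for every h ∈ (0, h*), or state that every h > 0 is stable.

(-1.8000,0); λ=-9 ⇒ h* = (9/5)/9 = 0.2000.

On y'=λy, z=hλ:
  k1=λy_n ⇒ h·k1=z·y_n;  k2=λ(1+4/9z)y_n ⇒ h·k2=z(1+4/9z)y_n
  y_{n+1}/y_n = 1 − 1/4z + 5/4z(1+4/9z) = 1 + z + 5/9z²
  so R(z) = 1 + z + 5/9z².

Solve |R(x)|<1 on ℝ⁻.
x=-0.89: |R|=0.5501
R=1: x+5/9x²=0 ⇒ x=−9/5=-1.8000; min R=1−1/(4·5/9)=0.5500>−1
Confirm numerically:
  x=-1.649: |R|=0.86167 <1
  x=-1.634: |R|=0.84931 <1
  x=-1.239: |R|=0.61385 <1
  x=-2.320: |R|=1.67022 >1
  x=-1.895: |R|=1.10001 >1
Stable set (-1.8000, 0).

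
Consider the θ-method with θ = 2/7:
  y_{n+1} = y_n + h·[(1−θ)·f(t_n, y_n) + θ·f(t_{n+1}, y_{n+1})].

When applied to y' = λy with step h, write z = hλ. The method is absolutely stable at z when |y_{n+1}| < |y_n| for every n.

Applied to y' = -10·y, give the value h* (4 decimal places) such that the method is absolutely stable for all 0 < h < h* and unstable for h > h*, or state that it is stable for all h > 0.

On y'=λy, z=hλ:
  y_{n+1} = y_n + z·[5/7·y_n + 2/7·y_{n+1}] ⇒ (1 − 2/7z)y_{n+1} = (1 + 5/7z)y_n
  ⇒ R(z) = (1 + 5/7z)/(1 − 2/7z).

Boundary: |R(x)|=1, x<0.
x=-0.72: |R|=0.4028
R=−1: 1+5/7x = −1+2/7x ⇒ -3/7x=2 ⇒ x=2/(-3/7)=-4.6667
Confirm numerically:
  x=-4.307: |R|=0.93090 <1
  x=-4.031: |R|=0.87339 <1
  x=-2.434: |R|=0.43563 <1
  x=-5.077: |R|=1.07176 >1
  x=-5.008: |R|=1.06018 >1
  x=-4.740: |R|=1.01335 >1
Stable set (-4.6667, 0).

(-4.6667,0); λ=-10 ⇒ h* = (14/3)/10 = 0.4667.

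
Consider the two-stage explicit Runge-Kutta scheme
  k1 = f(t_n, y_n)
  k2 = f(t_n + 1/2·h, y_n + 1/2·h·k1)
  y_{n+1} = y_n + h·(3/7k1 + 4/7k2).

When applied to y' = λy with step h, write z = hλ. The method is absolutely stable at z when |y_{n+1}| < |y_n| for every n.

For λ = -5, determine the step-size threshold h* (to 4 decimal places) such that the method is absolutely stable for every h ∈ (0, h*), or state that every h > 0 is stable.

On y'=λy, z=hλ:
  k1=λy_n ⇒ h·k1=z·y_n;  k2=λ(1+1/2z)y_n ⇒ h·k2=z(1+1/2z)y_n
  y_{n+1}/y_n = 1 + 3/7z + 4/7z(1+1/2z) = 1 + z + 2/7z²
  Hence R(z) = 1 + z + 2/7z².

Find x<0 with |R(x)|<1.
x=-1.22: |R|=0.2053
R=1: x+2/7x²=0 ⇒ x=−7/2=-3.5000; min R=1−1/(4·2/7)=0.1250>−1
Confirm numerically:
  x=-3.415: |R|=0.91706 <1
  x=-3.004: |R|=0.57429 <1
  x=-2.271: |R|=0.20255 <1
  x=-2.143: |R|=0.16913 <1
  x=-3.979: |R|=1.54455 >1
  x=-3.735: |R|=1.25078 >1
  x=-3.581: |R|=1.08287 >1
Stable set (-3.5000, 0).

(-3.5000,0); λ=-5 ⇒ h* = (7/2)/5 = 0.7000.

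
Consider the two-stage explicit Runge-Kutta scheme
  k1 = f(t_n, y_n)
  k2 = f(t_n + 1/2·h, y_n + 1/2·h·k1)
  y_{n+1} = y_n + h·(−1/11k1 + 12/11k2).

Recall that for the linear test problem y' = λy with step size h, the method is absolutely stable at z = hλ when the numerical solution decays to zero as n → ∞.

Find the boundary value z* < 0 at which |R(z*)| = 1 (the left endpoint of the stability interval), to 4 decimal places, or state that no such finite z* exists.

Test eqn y'=λy, z=hλ:
  k1=λy_n ⇒ h·k1=z·y_n;  k2=λ(1+1/2z)y_n ⇒ h·k2=z(1+1/2z)y_n
  y_{n+1}/y_n = 1 − 1/11z + 12/11z(1+1/2z) = 1 + z + 6/11z²
  ⇒ R(z) = 1 + z + 6/11z².

Need |R(x)|<1, x<0.
x=-0.3: |R|=0.7491
R=1: x+6/11x²=0 ⇒ x=−11/6=-1.8333; min R=1−1/(4·6/11)=0.5417>−1
Confirm numerically:
  x=-1.758: |R|=0.92776 <1
  x=-1.281: |R|=0.61407 <1
  x=-1.129: |R|=0.56626 <1
  x=-2.290: |R|=1.57042 >1
  x=-2.280: |R|=1.55549 >1
Stable set (-1.8333, 0).

left endpoint -1.8333.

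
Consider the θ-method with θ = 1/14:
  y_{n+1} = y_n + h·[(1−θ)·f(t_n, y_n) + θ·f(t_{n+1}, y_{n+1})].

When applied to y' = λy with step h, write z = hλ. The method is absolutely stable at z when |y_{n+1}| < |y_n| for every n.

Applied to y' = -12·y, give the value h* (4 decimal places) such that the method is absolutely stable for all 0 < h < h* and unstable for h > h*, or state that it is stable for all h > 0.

On y'=λy, z=hλ:
  y_{n+1} = y_n + z·[13/14·y_n + 1/14·y_{n+1}] ⇒ (1 − 1/14z)y_{n+1} = (1 + 13/14z)y_n
  ⇒ R(z) = (1 + 13/14z)/(1 − 1/14z).

Boundary: |R(x)|=1, x<0.
x=-1.3: |R|=0.1895
R=−1: 1+13/14x = −1+1/14x ⇒ -6/7x=2 ⇒ x=2/(-6/7)=-2.3333
Confirm numerically:
  x=-2.213: |R|=0.91094 <1
  x=-1.912: |R|=0.68225 <1
  x=-1.096: |R|=0.01643 <1
  x=-2.703: |R|=1.26558 >1
  x=-2.428: |R|=1.06915 >1
So |R|<1 on (-2.3333, 0).

(-2.3333,0); λ=-12 ⇒ h* = (7/3)/12 = 0.1944.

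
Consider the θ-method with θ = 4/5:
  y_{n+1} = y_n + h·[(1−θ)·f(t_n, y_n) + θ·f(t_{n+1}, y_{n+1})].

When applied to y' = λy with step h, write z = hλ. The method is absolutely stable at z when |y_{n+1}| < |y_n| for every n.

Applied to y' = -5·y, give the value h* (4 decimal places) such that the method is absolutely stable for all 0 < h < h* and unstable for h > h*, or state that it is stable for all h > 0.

Test eqn y'=λy, z=hλ:
  y_{n+1} = y_n + z·[1/5·y_n + 4/5·y_{n+1}] ⇒ (1 − 4/5z)y_{n+1} = (1 + 1/5z)y_n
  R(z) = (1 + 1/5z)/(1 − 4/5z).

Boundary: |R(x)|=1, x<0.
x=-1: |R|=0.4444
x=-2: |R|=0.2308
x=-10: |R|=0.1111
x=-100: |R|=0.2346
θ=4/5≥1/2 ⇒ |1+1/5x|<|1−4/5x| ∀x<0 ⇒ stable on all of ℝ⁻.

(−∞, 0) — no finite endpoint. Any h>0 works for λ=-5.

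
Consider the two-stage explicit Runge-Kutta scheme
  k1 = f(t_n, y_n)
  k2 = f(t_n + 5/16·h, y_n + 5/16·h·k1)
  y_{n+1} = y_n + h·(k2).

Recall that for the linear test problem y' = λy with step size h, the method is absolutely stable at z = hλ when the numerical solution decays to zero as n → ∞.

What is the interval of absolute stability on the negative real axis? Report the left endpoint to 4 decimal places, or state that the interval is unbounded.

(-3.2000, 0).

Test eqn y'=λy, z=hλ:
  k1=λy_n ⇒ h·k1=z·y_n;  k2=λ(1+5/16z)y_n ⇒ h·k2=z(1+5/16z)y_n
  y_{n+1}/y_n = 1 + z(1+5/16z) = 1 + z + 5/16z²
  Hence R(z) = 1 + z + 5/16z².

Find x<0 with |R(x)|<1.
x=-0.64: |R|=0.4880
R=1: x+5/16x²=0 ⇒ x=−16/5=-3.2000; min R=1−1/(4·5/16)=0.2000>−1
Confirm numerically:
  x=-2.414: |R|=0.40706 <1
  x=-2.121: |R|=0.28483 <1
  x=-1.430: |R|=0.20903 <1
  x=-1.294: |R|=0.22926 <1
  x=-3.378: |R|=1.18790 >1
  x=-3.327: |R|=1.13204 >1
So |R|<1 on (-3.2000, 0).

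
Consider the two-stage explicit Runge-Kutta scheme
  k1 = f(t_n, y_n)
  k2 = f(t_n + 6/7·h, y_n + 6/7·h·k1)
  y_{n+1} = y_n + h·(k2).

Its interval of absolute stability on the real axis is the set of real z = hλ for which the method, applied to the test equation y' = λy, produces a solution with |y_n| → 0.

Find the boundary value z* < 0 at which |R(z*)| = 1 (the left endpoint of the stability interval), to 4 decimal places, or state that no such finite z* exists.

z* = -1.1667.

Test eqn y'=λy, z=hλ:
  k1=λy_n ⇒ h·k1=z·y_n;  k2=λ(1+6/7z)y_n ⇒ h·k2=z(1+6/7z)y_n
  y_{n+1}/y_n = 1 + z(1+6/7z) = 1 + z + 6/7z²
  R(z) = 1 + z + 6/7z².

Need |R(x)|<1, x<0.
x=-1.23: |R|=1.0668
R=1: x+6/7x²=0 ⇒ x=−7/6=-1.1667; min R=1−1/(4·6/7)=0.7083>−1
Confirm numerically:
  x=-0.700: |R|=0.72000 <1
  x=-0.603: |R|=0.70866 <1
  x=-0.551: |R|=0.70923 <1
  x=-1.602: |R|=1.59777 >1
  x=-1.227: |R|=1.06345 >1
  x=-1.205: |R|=1.03959 >1
Stable set (-1.1667, 0).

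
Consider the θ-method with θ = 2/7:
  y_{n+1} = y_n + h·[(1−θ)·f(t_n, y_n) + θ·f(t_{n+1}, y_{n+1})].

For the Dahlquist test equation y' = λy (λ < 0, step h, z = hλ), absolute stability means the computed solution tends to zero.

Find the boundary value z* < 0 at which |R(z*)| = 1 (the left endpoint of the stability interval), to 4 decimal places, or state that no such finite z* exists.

left endpoint -4.6667.

Test eqn y'=λy, z=hλ:
  y_{n+1} = y_n + z·[5/7·y_n + 2/7·y_{n+1}] ⇒ (1 − 2/7z)y_{n+1} = (1 + 5/7z)y_n
  ⇒ R(z) = (1 + 5/7z)/(1 − 2/7z).

Need |R(x)|<1, x<0.
x=-1.03: |R|=0.2042
R=−1: 1+5/7x = −1+2/7x ⇒ -3/7x=2 ⇒ x=2/(-3/7)=-4.6667
Confirm numerically:
  x=-4.320: |R|=0.93350 <1
  x=-3.955: |R|=0.85681 <1
  x=-2.355: |R|=0.40777 <1
  x=-2.323: |R|=0.39627 <1
  x=-5.160: |R|=1.08545 >1
  x=-4.968: |R|=1.05338 >1
Stable set (-4.6667, 0).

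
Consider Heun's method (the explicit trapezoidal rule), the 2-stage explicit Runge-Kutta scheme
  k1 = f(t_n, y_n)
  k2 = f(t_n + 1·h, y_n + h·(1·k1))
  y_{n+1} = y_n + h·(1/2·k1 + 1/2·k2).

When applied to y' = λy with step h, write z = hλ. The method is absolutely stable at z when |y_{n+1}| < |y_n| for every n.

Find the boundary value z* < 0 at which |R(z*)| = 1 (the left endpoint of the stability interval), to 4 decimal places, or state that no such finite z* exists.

With y'=λy (z=hλ):
  order 2, 2-stage ⇒ R(z)=1+z+z^2/2
  (e.g. R(-1.24)=0.52880, |R|=0.52880)

Need |R(x)|<1, x<0.
x=-1.24: |R|=0.5288
|R(-2.2)|=1.2200 |R(-2.15)|=1.1612 |R(-0.51)|=0.6200
Bisect:
  x_lo=-2.4485 |R|=1.5491  x_hi=-0.2542 |R|=0.7781
  mid=-1.35135 |R|=0.56173 →hi
  mid=-1.89993 |R|=0.90494 →hi
  mid=-2.17422 |R|=1.18940 →lo
  mid=-2.03708 |R|=1.03776 →lo
  mid=-1.96850 |R|=0.96900 →hi
  mid=-2.00279 |R|=1.00279 →lo
  mid=-1.98565 |R|=0.98575 →hi
  mid=-1.99422 |R|=0.99423 →hi
  ...
  [-2.00011,-1.99998] ⇒ x*=-2.0000
Interval (-2.0000, 0).

z* = -2.0000.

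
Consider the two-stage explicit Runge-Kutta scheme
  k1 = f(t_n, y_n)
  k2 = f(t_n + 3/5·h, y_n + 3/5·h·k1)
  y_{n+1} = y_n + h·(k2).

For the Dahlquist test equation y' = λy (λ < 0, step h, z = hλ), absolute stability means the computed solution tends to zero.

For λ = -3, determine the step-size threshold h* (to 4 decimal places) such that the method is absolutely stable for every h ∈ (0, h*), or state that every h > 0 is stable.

With y'=λy (z=hλ):
  k1=λy_n ⇒ h·k1=z·y_n;  k2=λ(1+3/5z)y_n ⇒ h·k2=z(1+3/5z)y_n
  y_{n+1}/y_n = 1 + z(1+3/5z) = 1 + z + 3/5z²
  Hence R(z) = 1 + z + 3/5z².

Need |R(x)|<1, x<0.
x=-1.58: |R|=0.9178
R=1: x+3/5x²=0 ⇒ x=−5/3=-1.6667; min R=1−1/(4·3/5)=0.5833>−1
Confirm numerically:
  x=-1.562: |R|=0.90191 <1
  x=-0.857: |R|=0.58367 <1
  x=-0.756: |R|=0.58692 <1
  x=-0.748: |R|=0.58770 <1
  x=-2.064: |R|=1.49206 >1
  x=-2.019: |R|=1.42682 >1
Stable set (-1.6667, 0).

(-1.6667,0); λ=-3 ⇒ h* = (5/3)/3 = 0.5556.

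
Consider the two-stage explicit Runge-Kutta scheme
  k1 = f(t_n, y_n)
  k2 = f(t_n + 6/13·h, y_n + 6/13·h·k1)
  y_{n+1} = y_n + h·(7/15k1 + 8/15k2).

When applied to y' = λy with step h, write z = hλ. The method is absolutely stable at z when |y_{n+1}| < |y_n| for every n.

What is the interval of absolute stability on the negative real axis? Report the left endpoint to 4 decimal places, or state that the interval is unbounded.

(-4.0625, 0).

Test eqn y'=λy, z=hλ:
  k1=λy_n ⇒ h·k1=z·y_n;  k2=λ(1+6/13z)y_n ⇒ h·k2=z(1+6/13z)y_n
  y_{n+1}/y_n = 1 + 7/15z + 8/15z(1+6/13z) = 1 + z + 16/65z²
  so R(z) = 1 + z + 16/65z².

Solve |R(x)|<1 on ℝ⁻.
x=-0.36: |R|=0.6719
R=1: x+16/65x²=0 ⇒ x=−65/16=-4.0625; min R=1−1/(4·16/65)=-0.0156>−1
Confirm numerically:
  x=-4.029: |R|=0.96678 <1
  x=-2.777: |R|=0.12127 <1
  x=-2.628: |R|=0.07203 <1
  x=-2.257: |R|=0.00308 <1
  x=-4.426: |R|=1.39602 >1
  x=-4.387: |R|=1.35042 >1
Stable set (-4.0625, 0).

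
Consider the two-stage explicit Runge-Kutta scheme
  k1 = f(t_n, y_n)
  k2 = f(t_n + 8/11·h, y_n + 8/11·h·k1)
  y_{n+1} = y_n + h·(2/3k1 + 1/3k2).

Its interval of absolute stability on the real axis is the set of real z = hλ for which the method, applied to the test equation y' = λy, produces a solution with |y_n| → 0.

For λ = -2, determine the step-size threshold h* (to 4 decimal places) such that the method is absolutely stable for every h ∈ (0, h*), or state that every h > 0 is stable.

(-4.1250,0); λ=-2 ⇒ h* = (33/8)/2 = 2.0625.

On y'=λy, z=hλ:
  k1=λy_n ⇒ h·k1=z·y_n;  k2=λ(1+8/11z)y_n ⇒ h·k2=z(1+8/11z)y_n
  y_{n+1}/y_n = 1 + 2/3z + 1/3z(1+8/11z) = 1 + z + 8/33z²
  ⇒ R(z) = 1 + z + 8/33z².

Boundary: |R(x)|=1, x<0.
x=-0.99: |R|=0.2476
R=1: x+8/33x²=0 ⇒ x=−33/8=-4.1250; min R=1−1/(4·8/33)=-0.0312>−1
Confirm numerically:
  x=-3.521: |R|=0.48444 <1
  x=-3.394: |R|=0.39854 <1
  x=-3.202: |R|=0.28353 <1
  x=-4.471: |R|=1.37502 >1
  x=-4.463: |R|=1.36570 >1
Stable set (-4.1250, 0).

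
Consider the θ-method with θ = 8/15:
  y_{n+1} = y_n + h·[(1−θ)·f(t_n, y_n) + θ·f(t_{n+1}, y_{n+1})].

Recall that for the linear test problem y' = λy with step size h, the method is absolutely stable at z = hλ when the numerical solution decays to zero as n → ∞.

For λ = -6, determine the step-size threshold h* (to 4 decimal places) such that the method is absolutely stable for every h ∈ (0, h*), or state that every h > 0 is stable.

Test eqn y'=λy, z=hλ:
  y_{n+1} = y_n + z·[7/15·y_n + 8/15·y_{n+1}] ⇒ (1 − 8/15z)y_{n+1} = (1 + 7/15z)y_n
  R(z) = (1 + 7/15z)/(1 − 8/15z).

Boundary: |R(x)|=1, x<0.
x=-1.5: |R|=0.1667
x=-2: |R|=0.0323
x=-10: |R|=0.5789
x=-100: |R|=0.8405
θ=8/15≥1/2 ⇒ |1+7/15x|<|1−8/15x| ∀x<0 ⇒ unbounded interval.

unbounded; (−∞, 0). Any h>0 works for λ=-6.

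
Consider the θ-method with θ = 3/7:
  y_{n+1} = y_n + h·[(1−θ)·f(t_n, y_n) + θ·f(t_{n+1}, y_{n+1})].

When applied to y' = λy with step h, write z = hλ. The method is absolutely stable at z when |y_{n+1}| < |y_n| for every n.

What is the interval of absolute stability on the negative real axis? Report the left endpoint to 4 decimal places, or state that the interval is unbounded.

(-14.0000, 0).

Set f=λy, z=hλ:
  y_{n+1} = y_n + z·[4/7·y_n + 3/7·y_{n+1}] ⇒ (1 − 3/7z)y_{n+1} = (1 + 4/7z)y_n
  Hence R(z) = (1 + 4/7z)/(1 − 3/7z).

Solve |R(x)|<1 on ℝ⁻.
x=-1.29: |R|=0.1693
R=−1: 1+4/7x = −1+3/7x ⇒ -1/7x=2 ⇒ x=2/(-1/7)=-14.0000
Confirm numerically:
  x=-13.641: |R|=0.99251 <1
  x=-12.185: |R|=0.95833 <1
  x=-10.564: |R|=0.91120 <1
  x=-10.214: |R|=0.89942 <1
  x=-14.154: |R|=1.00311 >1
  x=-14.081: |R|=1.00164 >1
  x=-14.053: |R|=1.00108 >1
Stable set (-14.0000, 0).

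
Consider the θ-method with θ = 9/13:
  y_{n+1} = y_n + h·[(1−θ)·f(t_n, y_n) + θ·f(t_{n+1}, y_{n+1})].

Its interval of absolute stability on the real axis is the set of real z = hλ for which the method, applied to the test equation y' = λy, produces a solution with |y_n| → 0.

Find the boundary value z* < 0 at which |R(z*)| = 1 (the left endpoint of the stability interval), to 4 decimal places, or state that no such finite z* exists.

Set f=λy, z=hλ:
  y_{n+1} = y_n + z·[4/13·y_n + 9/13·y_{n+1}] ⇒ (1 − 9/13z)y_{n+1} = (1 + 4/13z)y_n
  so R(z) = (1 + 4/13z)/(1 − 9/13z).

Solve |R(x)|<1 on ℝ⁻.
x=-1.57: |R|=0.2477
x=-2: |R|=0.1613
x=-10: |R|=0.2621
x=-100: |R|=0.4239
θ=9/13≥1/2 ⇒ |1+4/13x|<|1−9/13x| ∀x<0 ⇒ interval (−∞,0).

unbounded; (−∞, 0).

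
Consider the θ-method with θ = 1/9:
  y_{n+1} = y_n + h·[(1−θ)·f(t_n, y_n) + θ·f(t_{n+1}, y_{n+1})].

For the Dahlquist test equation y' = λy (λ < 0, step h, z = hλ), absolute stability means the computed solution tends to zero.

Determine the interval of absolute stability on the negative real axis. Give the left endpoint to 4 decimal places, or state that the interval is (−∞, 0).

Set f=λy, z=hλ:
  y_{n+1} = y_n + z·[8/9·y_n + 1/9·y_{n+1}] ⇒ (1 − 1/9z)y_{n+1} = (1 + 8/9z)y_n
  Hence R(z) = (1 + 8/9z)/(1 − 1/9z).

Boundary: |R(x)|=1, x<0.
x=-0.67: |R|=0.3764
R=−1: 1+8/9x = −1+1/9x ⇒ -7/9x=2 ⇒ x=2/(-7/9)=-2.5714
Confirm numerically:
  x=-2.330: |R|=0.85084 <1
  x=-2.127: |R|=0.72041 <1
  x=-1.279: |R|=0.11986 <1
  x=-1.065: |R|=0.04769 <1
  x=-3.128: |R|=1.32124 >1
  x=-3.000: |R|=1.25000 >1
  x=-2.941: |R|=1.21665 >1
So |R|<1 on (-2.5714, 0).

(-2.5714, 0).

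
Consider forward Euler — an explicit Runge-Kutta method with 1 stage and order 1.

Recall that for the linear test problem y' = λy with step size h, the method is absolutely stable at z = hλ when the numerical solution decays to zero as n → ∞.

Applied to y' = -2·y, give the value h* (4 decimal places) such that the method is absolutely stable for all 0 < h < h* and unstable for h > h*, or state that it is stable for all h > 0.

Test eqn y'=λy, z=hλ:
  order 1, 1-stage ⇒ R(z)=1+z
  (e.g. R(-1.34)=-0.34000, |R|=0.34000)

Boundary: |R(x)|=1, x<0.
x=-1.34: |R|=0.3400
|R(-2.33)|=1.3300 |R(-1.14)|=0.1400 |R(-1)|=0.0000
Bisect:
  x_lo=-2.6418 |R|=1.6418  x_hi=-0.2716 |R|=0.7284
  mid=-1.45669 |R|=0.45669 →hi
  mid=-2.04924 |R|=1.04924 →lo
  mid=-1.75296 |R|=0.75296 →hi
  mid=-1.90110 |R|=0.90110 →hi
  mid=-1.97517 |R|=0.97517 →hi
  mid=-2.01220 |R|=1.01220 →lo
  mid=-1.99368 |R|=0.99368 →hi
  mid=-2.00294 |R|=1.00294 →lo
  ...
  [-2.00005,-1.99991] ⇒ x*=-2.0000
Interval (-2.0000, 0).

(-2.0000,0); λ=-2 ⇒ h* = 1.0000.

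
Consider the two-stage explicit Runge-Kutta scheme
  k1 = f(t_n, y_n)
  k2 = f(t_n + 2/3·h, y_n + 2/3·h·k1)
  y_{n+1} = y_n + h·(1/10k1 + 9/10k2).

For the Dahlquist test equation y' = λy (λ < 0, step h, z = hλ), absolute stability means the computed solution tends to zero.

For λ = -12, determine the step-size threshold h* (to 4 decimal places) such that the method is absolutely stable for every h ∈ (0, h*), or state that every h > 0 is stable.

On y'=λy, z=hλ:
  k1=λy_n ⇒ h·k1=z·y_n;  k2=λ(1+2/3z)y_n ⇒ h·k2=z(1+2/3z)y_n
  y_{n+1}/y_n = 1 + 1/10z + 9/10z(1+2/3z) = 1 + z + 3/5z²
  so R(z) = 1 + z + 3/5z².

Find x<0 with |R(x)|<1.
x=-0.66: |R|=0.6014
R=1: x+3/5x²=0 ⇒ x=−5/3=-1.6667; min R=1−1/(4·3/5)=0.5833>−1
Confirm numerically:
  x=-1.565: |R|=0.90453 <1
  x=-1.312: |R|=0.72081 <1
  x=-1.148: |R|=0.64274 <1
  x=-2.249: |R|=1.78580 >1
  x=-2.162: |R|=1.64255 >1
So |R|<1 on (-1.6667, 0).

(-1.6667,0); λ=-12 ⇒ h* = (5/3)/12 = 0.1389.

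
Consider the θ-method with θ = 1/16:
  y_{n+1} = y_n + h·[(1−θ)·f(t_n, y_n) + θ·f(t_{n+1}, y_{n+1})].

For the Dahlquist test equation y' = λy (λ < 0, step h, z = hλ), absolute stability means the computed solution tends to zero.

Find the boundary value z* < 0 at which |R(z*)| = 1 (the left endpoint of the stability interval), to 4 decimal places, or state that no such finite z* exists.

On y'=λy, z=hλ:
  y_{n+1} = y_n + z·[15/16·y_n + 1/16·y_{n+1}] ⇒ (1 − 1/16z)y_{n+1} = (1 + 15/16z)y_n
  R(z) = (1 + 15/16z)/(1 − 1/16z).

Boundary: |R(x)|=1, x<0.
x=-1.2: |R|=0.1163
R=−1: 1+15/16x = −1+1/16x ⇒ -7/8x=2 ⇒ x=2/(-7/8)=-2.2857
Confirm numerically:
  x=-2.247: |R|=0.97030 <1
  x=-1.921: |R|=0.71508 <1
  x=-1.124: |R|=0.05022 <1
  x=-2.714: |R|=1.32040 >1
  x=-2.558: |R|=1.20541 >1
Interval (-2.2857, 0).

z* = -2.2857.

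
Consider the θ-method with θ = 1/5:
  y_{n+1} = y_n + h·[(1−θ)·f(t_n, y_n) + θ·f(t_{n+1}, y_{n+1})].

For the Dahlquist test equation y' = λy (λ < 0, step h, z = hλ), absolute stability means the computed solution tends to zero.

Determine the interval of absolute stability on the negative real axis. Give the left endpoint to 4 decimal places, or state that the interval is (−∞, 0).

(-3.3333, 0).

Set f=λy, z=hλ:
  y_{n+1} = y_n + z·[4/5·y_n + 1/5·y_{n+1}] ⇒ (1 − 1/5z)y_{n+1} = (1 + 4/5z)y_n
  so R(z) = (1 + 4/5z)/(1 − 1/5z).

Need |R(x)|<1, x<0.
x=-1.63: |R|=0.2293
R=−1: 1+4/5x = −1+1/5x ⇒ -3/5x=2 ⇒ x=2/(-3/5)=-3.3333
Confirm numerically:
  x=-3.309: |R|=0.99121 <1
  x=-2.318: |R|=0.58377 <1
  x=-2.195: |R|=0.52536 <1
  x=-1.820: |R|=0.33431 <1
  x=-3.803: |R|=1.16006 >1
  x=-3.765: |R|=1.14775 >1
  x=-3.406: |R|=1.02593 >1
Interval (-3.3333, 0).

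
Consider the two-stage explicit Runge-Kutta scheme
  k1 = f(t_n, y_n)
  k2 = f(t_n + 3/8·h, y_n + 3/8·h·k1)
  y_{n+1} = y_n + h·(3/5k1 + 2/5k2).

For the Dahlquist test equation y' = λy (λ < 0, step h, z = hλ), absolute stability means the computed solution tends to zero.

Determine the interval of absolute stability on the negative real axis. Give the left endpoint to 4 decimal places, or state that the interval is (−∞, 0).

z∈(-6.6667,0).

Set f=λy, z=hλ:
  k1=λy_n ⇒ h·k1=z·y_n;  k2=λ(1+3/8z)y_n ⇒ h·k2=z(1+3/8z)y_n
  y_{n+1}/y_n = 1 + 3/5z + 2/5z(1+3/8z) = 1 + z + 3/20z²
  ⇒ R(z) = 1 + z + 3/20z².

Boundary: |R(x)|=1, x<0.
x=-0.63: |R|=0.4295
R=1: x+3/20x²=0 ⇒ x=−20/3=-6.6667; min R=1−1/(4·3/20)=-0.6667>−1
Confirm numerically:
  x=-6.593: |R|=0.92715 <1
  x=-4.019: |R|=0.59615 <1
  x=-2.844: |R|=0.63075 <1
  x=-7.084: |R|=1.44346 >1
  x=-7.020: |R|=1.37206 >1
  x=-6.720: |R|=1.05376 >1
Stable set (-6.6667, 0).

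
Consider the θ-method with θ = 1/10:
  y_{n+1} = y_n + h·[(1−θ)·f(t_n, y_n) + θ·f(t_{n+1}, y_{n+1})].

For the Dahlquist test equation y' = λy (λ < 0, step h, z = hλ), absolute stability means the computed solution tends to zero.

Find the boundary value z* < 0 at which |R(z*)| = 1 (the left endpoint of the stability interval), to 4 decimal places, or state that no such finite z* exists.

With y'=λy (z=hλ):
  y_{n+1} = y_n + z·[9/10·y_n + 1/10·y_{n+1}] ⇒ (1 − 1/10z)y_{n+1} = (1 + 9/10z)y_n
  ⇒ R(z) = (1 + 9/10z)/(1 − 1/10z).

Find x<0 with |R(x)|<1.
x=-1.19: |R|=0.0634
R=−1: 1+9/10x = −1+1/10x ⇒ -4/5x=2 ⇒ x=2/(-4/5)=-2.5000
Confirm numerically:
  x=-2.275: |R|=0.85336 <1
  x=-2.005: |R|=0.67014 <1
  x=-1.567: |R|=0.35472 <1
  x=-1.144: |R|=0.02656 <1
  x=-2.662: |R|=1.10235 >1
  x=-2.548: |R|=1.03060 >1
Stable set (-2.5000, 0).

left endpoint -2.5000.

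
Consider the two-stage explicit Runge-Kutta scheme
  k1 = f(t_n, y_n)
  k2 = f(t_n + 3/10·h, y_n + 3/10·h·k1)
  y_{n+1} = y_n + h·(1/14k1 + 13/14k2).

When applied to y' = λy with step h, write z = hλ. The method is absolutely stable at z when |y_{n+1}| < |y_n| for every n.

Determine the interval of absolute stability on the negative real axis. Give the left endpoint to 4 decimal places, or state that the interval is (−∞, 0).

z∈(-3.5897,0).

With y'=λy (z=hλ):
  k1=λy_n ⇒ h·k1=z·y_n;  k2=λ(1+3/10z)y_n ⇒ h·k2=z(1+3/10z)y_n
  y_{n+1}/y_n = 1 + 1/14z + 13/14z(1+3/10z) = 1 + z + 39/140z²
  Hence R(z) = 1 + z + 39/140z².

Find x<0 with |R(x)|<1.
x=-0.91: |R|=0.3207
R=1: x+39/140x²=0 ⇒ x=−140/39=-3.5897; min R=1−1/(4·39/140)=0.1026>−1
Confirm numerically:
  x=-2.907: |R|=0.44711 <1
  x=-2.339: |R|=0.18504 <1
  x=-1.858: |R|=0.10367 <1
  x=-1.719: |R|=0.10417 <1
  x=-4.097: |R|=1.57894 >1
  x=-3.797: |R|=1.21922 >1
So |R|<1 on (-3.5897, 0).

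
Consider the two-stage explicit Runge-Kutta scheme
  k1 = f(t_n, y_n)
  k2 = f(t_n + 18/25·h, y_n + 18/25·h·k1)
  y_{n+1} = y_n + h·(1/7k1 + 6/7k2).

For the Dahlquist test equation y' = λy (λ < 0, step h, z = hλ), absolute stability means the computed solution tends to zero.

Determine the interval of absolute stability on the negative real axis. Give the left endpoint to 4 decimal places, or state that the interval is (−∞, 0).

On y'=λy, z=hλ:
  k1=λy_n ⇒ h·k1=z·y_n;  k2=λ(1+18/25z)y_n ⇒ h·k2=z(1+18/25z)y_n
  y_{n+1}/y_n = 1 + 1/7z + 6/7z(1+18/25z) = 1 + z + 108/175z²
  Hence R(z) = 1 + z + 108/175z².

Need |R(x)|<1, x<0.
x=-1.53: |R|=0.9147
R=1: x+108/175x²=0 ⇒ x=−175/108=-1.6204; min R=1−1/(4·108/175)=0.5949>−1
Confirm numerically:
  x=-1.549: |R|=0.93177 <1
  x=-1.473: |R|=0.86603 <1
  x=-1.302: |R|=0.74418 <1
  x=-0.974: |R|=0.61147 <1
  x=-2.130: |R|=1.66992 >1
  x=-1.925: |R|=1.36190 >1
Interval (-1.6204, 0).

(-1.6204, 0).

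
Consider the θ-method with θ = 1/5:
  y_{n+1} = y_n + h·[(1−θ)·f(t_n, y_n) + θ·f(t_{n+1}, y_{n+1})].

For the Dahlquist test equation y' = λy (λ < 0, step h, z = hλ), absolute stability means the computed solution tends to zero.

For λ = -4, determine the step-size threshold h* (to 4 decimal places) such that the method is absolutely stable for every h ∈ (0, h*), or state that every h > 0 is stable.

(-3.3333,0); λ=-4 ⇒ h* = (10/3)/4 = 0.8333.

Set f=λy, z=hλ:
  y_{n+1} = y_n + z·[4/5·y_n + 1/5·y_{n+1}] ⇒ (1 − 1/5z)y_{n+1} = (1 + 4/5z)y_n
  R(z) = (1 + 4/5z)/(1 − 1/5z).

Solve |R(x)|<1 on ℝ⁻.
x=-0.86: |R|=0.2662
R=−1: 1+4/5x = −1+1/5x ⇒ -3/5x=2 ⇒ x=2/(-3/5)=-3.3333
Confirm numerically:
  x=-3.289: |R|=0.98395 <1
  x=-3.250: |R|=0.96970 <1
  x=-3.027: |R|=0.88551 <1
  x=-3.695: |R|=1.12478 >1
  x=-3.599: |R|=1.09269 >1
So |R|<1 on (-3.3333, 0).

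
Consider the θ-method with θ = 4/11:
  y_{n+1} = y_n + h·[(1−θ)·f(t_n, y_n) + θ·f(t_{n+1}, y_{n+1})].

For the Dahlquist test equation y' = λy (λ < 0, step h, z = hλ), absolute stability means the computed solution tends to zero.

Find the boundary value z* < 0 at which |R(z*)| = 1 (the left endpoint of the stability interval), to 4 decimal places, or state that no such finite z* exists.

Set f=λy, z=hλ:
  y_{n+1} = y_n + z·[7/11·y_n + 4/11·y_{n+1}] ⇒ (1 − 4/11z)y_{n+1} = (1 + 7/11z)y_n
  so R(z) = (1 + 7/11z)/(1 − 4/11z).

Find x<0 with |R(x)|<1.
x=-1.51: |R|=0.0252
R=−1: 1+7/11x = −1+4/11x ⇒ -3/11x=2 ⇒ x=2/(-3/11)=-7.3333
Confirm numerically:
  x=-6.261: |R|=0.91075 <1
  x=-5.317: |R|=0.81254 <1
  x=-5.273: |R|=0.80740 <1
  x=-3.278: |R|=0.49544 <1
  x=-7.683: |R|=1.02514 >1
  x=-7.467: |R|=1.00981 >1
  x=-7.363: |R|=1.00220 >1
Interval (-7.3333, 0).

z* = -7.3333.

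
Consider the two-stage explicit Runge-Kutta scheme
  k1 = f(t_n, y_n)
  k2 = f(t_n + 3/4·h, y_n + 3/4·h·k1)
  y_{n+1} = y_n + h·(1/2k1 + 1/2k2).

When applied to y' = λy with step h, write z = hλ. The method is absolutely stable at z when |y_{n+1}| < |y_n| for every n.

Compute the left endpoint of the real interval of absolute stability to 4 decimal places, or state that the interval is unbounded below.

z* = -2.6667.

On y'=λy, z=hλ:
  k1=λy_n ⇒ h·k1=z·y_n;  k2=λ(1+3/4z)y_n ⇒ h·k2=z(1+3/4z)y_n
  y_{n+1}/y_n = 1 + 1/2z + 1/2z(1+3/4z) = 1 + z + 3/8z²
  Hence R(z) = 1 + z + 3/8z².

Solve |R(x)|<1 on ℝ⁻.
x=-1.47: |R|=0.3403
R=1: x+3/8x²=0 ⇒ x=−8/3=-2.6667; min R=1−1/(4·3/8)=0.3333>−1
Confirm numerically:
  x=-2.495: |R|=0.83938 <1
  x=-2.029: |R|=0.51482 <1
  x=-1.985: |R|=0.49258 <1
  x=-1.883: |R|=0.44663 <1
  x=-2.878: |R|=1.22808 >1
  x=-2.863: |R|=1.21079 >1
  x=-2.729: |R|=1.06379 >1
Interval (-2.6667, 0).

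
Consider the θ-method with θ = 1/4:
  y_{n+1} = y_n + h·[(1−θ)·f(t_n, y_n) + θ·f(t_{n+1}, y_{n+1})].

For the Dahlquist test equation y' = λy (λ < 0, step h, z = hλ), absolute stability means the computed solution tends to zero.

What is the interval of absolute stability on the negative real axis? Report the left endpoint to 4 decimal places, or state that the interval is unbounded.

On y'=λy, z=hλ:
  y_{n+1} = y_n + z·[3/4·y_n + 1/4·y_{n+1}] ⇒ (1 − 1/4z)y_{n+1} = (1 + 3/4z)y_n
  ⇒ R(z) = (1 + 3/4z)/(1 − 1/4z).

Solve |R(x)|<1 on ℝ⁻.
x=-1.78: |R|=0.2318
R=−1: 1+3/4x = −1+1/4x ⇒ -1/2x=2 ⇒ x=2/(-1/2)=-4.0000
Confirm numerically:
  x=-3.292: |R|=0.80581 <1
  x=-2.153: |R|=0.39964 <1
  x=-1.617: |R|=0.15150 <1
  x=-4.483: |R|=1.11387 >1
  x=-4.177: |R|=1.04329 >1
  x=-4.056: |R|=1.01390 >1
Stable set (-4.0000, 0).

(-4.0000, 0).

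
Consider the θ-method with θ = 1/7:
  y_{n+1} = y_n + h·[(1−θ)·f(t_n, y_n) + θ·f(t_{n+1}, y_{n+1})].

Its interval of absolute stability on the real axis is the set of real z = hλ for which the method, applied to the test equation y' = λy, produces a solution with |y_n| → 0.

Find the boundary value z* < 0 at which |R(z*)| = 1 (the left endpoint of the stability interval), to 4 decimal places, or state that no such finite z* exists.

z* = -2.8000.

On y'=λy, z=hλ:
  y_{n+1} = y_n + z·[6/7·y_n + 1/7·y_{n+1}] ⇒ (1 − 1/7z)y_{n+1} = (1 + 6/7z)y_n
  so R(z) = (1 + 6/7z)/(1 − 1/7z).

Find x<0 with |R(x)|<1.
x=-0.46: |R|=0.5684
R=−1: 1+6/7x = −1+1/7x ⇒ -5/7x=2 ⇒ x=2/(-5/7)=-2.8000
Confirm numerically:
  x=-2.676: |R|=0.93592 <1
  x=-2.244: |R|=0.69926 <1
  x=-2.063: |R|=0.59340 <1
  x=-1.391: |R|=0.16041 <1
  x=-3.365: |R|=1.27255 >1
  x=-3.347: |R|=1.26433 >1
  x=-3.212: |R|=1.20172 >1
Stable set (-2.8000, 0).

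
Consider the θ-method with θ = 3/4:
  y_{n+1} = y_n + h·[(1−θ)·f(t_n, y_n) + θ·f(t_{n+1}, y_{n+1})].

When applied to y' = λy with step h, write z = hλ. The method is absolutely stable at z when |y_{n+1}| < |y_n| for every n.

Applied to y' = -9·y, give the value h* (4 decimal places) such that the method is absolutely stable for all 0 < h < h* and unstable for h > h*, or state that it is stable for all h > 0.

interval (−∞, 0). Any h>0 works for λ=-9.

Set f=λy, z=hλ:
  y_{n+1} = y_n + z·[1/4·y_n + 3/4·y_{n+1}] ⇒ (1 − 3/4z)y_{n+1} = (1 + 1/4z)y_n
  R(z) = (1 + 1/4z)/(1 − 3/4z).

Boundary: |R(x)|=1, x<0.
x=-0.35: |R|=0.7228
x=-2: |R|=0.2000
x=-10: |R|=0.1765
x=-100: |R|=0.3158
θ=3/4≥1/2 ⇒ |1+1/4x|<|1−3/4x| ∀x<0 ⇒ interval (−∞,0).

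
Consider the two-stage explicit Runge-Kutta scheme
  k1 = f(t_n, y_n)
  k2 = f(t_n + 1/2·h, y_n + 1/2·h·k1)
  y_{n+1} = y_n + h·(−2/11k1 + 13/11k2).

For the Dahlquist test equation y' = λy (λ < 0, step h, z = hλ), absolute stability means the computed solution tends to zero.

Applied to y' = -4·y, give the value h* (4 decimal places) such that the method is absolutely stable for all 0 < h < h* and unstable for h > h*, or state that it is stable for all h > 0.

(-1.6923,0); λ=-4 ⇒ h* = (22/13)/4 = 0.4231.

Test eqn y'=λy, z=hλ:
  k1=λy_n ⇒ h·k1=z·y_n;  k2=λ(1+1/2z)y_n ⇒ h·k2=z(1+1/2z)y_n
  y_{n+1}/y_n = 1 − 2/11z + 13/11z(1+1/2z) = 1 + z + 13/22z²
  R(z) = 1 + z + 13/22z².

Boundary: |R(x)|=1, x<0.
x=-1.57: |R|=0.8865
R=1: x+13/22x²=0 ⇒ x=−22/13=-1.6923; min R=1−1/(4·13/22)=0.5769>−1
Confirm numerically:
  x=-1.508: |R|=0.83577 <1
  x=-0.773: |R|=0.58009 <1
  x=-0.687: |R|=0.59189 <1
  x=-2.223: |R|=1.69711 >1
  x=-1.984: |R|=1.34197 >1
  x=-1.748: |R|=1.05753 >1
Interval (-1.6923, 0).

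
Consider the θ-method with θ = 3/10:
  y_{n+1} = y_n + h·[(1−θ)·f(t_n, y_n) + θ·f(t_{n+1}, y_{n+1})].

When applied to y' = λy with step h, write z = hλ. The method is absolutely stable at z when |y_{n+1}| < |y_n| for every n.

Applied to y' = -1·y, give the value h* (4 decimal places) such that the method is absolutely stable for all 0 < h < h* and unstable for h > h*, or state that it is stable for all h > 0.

With y'=λy (z=hλ):
  y_{n+1} = y_n + z·[7/10·y_n + 3/10·y_{n+1}] ⇒ (1 − 3/10z)y_{n+1} = (1 + 7/10z)y_n
  Hence R(z) = (1 + 7/10z)/(1 − 3/10z).

Find x<0 with |R(x)|<1.
x=-0.87: |R|=0.3101
R=−1: 1+7/10x = −1+3/10x ⇒ -2/5x=2 ⇒ x=2/(-2/5)=-5.0000
Confirm numerically:
  x=-4.864: |R|=0.97788 <1
  x=-4.580: |R|=0.92923 <1
  x=-3.283: |R|=0.65399 <1
  x=-5.392: |R|=1.05990 >1
  x=-5.381: |R|=1.05829 >1
  x=-5.364: |R|=1.05580 >1
Interval (-5.0000, 0).

(-5.0000,0); λ=-1 ⇒ h* = (5)/1 = 5.0000.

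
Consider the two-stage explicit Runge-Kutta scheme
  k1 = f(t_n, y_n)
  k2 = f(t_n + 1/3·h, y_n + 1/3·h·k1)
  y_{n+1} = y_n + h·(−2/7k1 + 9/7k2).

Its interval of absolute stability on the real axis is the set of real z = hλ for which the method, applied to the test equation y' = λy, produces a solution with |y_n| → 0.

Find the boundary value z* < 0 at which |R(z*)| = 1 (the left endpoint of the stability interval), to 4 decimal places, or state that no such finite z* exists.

Test eqn y'=λy, z=hλ:
  k1=λy_n ⇒ h·k1=z·y_n;  k2=λ(1+1/3z)y_n ⇒ h·k2=z(1+1/3z)y_n
  y_{n+1}/y_n = 1 − 2/7z + 9/7z(1+1/3z) = 1 + z + 3/7z²
  Hence R(z) = 1 + z + 3/7z².

Boundary: |R(x)|=1, x<0.
x=-0.8: |R|=0.4743
R=1: x+3/7x²=0 ⇒ x=−7/3=-2.3333; min R=1−1/(4·3/7)=0.4167>−1
Confirm numerically:
  x=-2.131: |R|=0.81521 <1
  x=-1.547: |R|=0.47866 <1
  x=-1.116: |R|=0.41777 <1
  x=-2.564: |R|=1.25347 >1
  x=-2.381: |R|=1.04864 >1
Stable set (-2.3333, 0).

left endpoint -2.3333.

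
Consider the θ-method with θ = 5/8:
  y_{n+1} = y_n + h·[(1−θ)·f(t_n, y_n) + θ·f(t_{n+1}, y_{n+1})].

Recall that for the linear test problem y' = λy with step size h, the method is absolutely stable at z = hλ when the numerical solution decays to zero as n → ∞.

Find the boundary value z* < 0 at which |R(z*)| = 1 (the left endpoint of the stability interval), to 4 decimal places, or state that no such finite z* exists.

On y'=λy, z=hλ:
  y_{n+1} = y_n + z·[3/8·y_n + 5/8·y_{n+1}] ⇒ (1 − 5/8z)y_{n+1} = (1 + 3/8z)y_n
  ⇒ R(z) = (1 + 3/8z)/(1 − 5/8z).

Find x<0 with |R(x)|<1.
x=-0.59: |R|=0.5689
x=-2: |R|=0.1111
x=-10: |R|=0.3793
x=-100: |R|=0.5748
θ=5/8≥1/2 ⇒ |1+3/8x|<|1−5/8x| ∀x<0 ⇒ interval (−∞,0).

interval (−∞, 0).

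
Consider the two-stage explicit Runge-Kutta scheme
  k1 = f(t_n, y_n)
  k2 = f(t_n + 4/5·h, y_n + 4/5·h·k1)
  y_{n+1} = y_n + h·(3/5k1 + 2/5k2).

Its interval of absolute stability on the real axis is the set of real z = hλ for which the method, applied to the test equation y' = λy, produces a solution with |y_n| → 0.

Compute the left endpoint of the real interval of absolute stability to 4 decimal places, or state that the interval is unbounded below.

z* = -3.1250.

With y'=λy (z=hλ):
  k1=λy_n ⇒ h·k1=z·y_n;  k2=λ(1+4/5z)y_n ⇒ h·k2=z(1+4/5z)y_n
  y_{n+1}/y_n = 1 + 3/5z + 2/5z(1+4/5z) = 1 + z + 8/25z²
  ⇒ R(z) = 1 + z + 8/25z².

Need |R(x)|<1, x<0.
x=-1.14: |R|=0.2759
R=1: x+8/25x²=0 ⇒ x=−25/8=-3.1250; min R=1−1/(4·8/25)=0.2188>−1
Confirm numerically:
  x=-2.963: |R|=0.84640 <1
  x=-2.012: |R|=0.28341 <1
  x=-1.853: |R|=0.24575 <1
  x=-1.782: |R|=0.23417 <1
  x=-3.575: |R|=1.51480 >1
  x=-3.490: |R|=1.40763 >1
So |R|<1 on (-3.1250, 0).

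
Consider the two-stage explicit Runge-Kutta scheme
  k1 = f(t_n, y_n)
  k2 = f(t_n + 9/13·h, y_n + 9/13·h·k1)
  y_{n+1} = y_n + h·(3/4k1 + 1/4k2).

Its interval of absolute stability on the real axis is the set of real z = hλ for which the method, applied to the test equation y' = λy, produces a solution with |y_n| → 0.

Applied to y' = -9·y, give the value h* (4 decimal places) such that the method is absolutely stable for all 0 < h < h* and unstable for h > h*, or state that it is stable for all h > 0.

(-5.7778,0); λ=-9 ⇒ h* = (52/9)/9 = 0.6420.

With y'=λy (z=hλ):
  k1=λy_n ⇒ h·k1=z·y_n;  k2=λ(1+9/13z)y_n ⇒ h·k2=z(1+9/13z)y_n
  y_{n+1}/y_n = 1 + 3/4z + 1/4z(1+9/13z) = 1 + z + 9/52z²
  so R(z) = 1 + z + 9/52z².

Boundary: |R(x)|=1, x<0.
x=-0.53: |R|=0.5186
R=1: x+9/52x²=0 ⇒ x=−52/9=-5.7778; min R=1−1/(4·9/52)=-0.4444>−1
Confirm numerically:
  x=-4.983: |R|=0.31455 <1
  x=-4.824: |R|=0.20367 <1
  x=-2.351: |R|=0.39437 <1
  x=-5.923: |R|=1.14887 >1
  x=-5.852: |R|=1.07518 >1
Stable set (-5.7778, 0).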